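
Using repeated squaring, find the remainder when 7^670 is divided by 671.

353

7^1 ≡ 7 (mod 671)
7^2 ≡ 7^2 = 49 ≡ 49 (mod 671)
7^4 ≡ 49^2 = 2401 ≡ 388 (mod 671)
7^8 ≡ 388^2 = 150544 ≡ 240 (mod 671)
7^16 ≡ 240^2 = 57600 ≡ 565 (mod 671)
7^32 ≡ 565^2 = 319225 ≡ 500 (mod 671)
7^64 ≡ 500^2 = 250000 ≡ 388 (mod 671)
7^128 ≡ 388^2 = 150544 ≡ 240 (mod 671)
7^256 ≡ 240^2 = 57600 ≡ 565 (mod 671)
7^512 ≡ 565^2 = 319225 ≡ 500 (mod 671)
670 = 512 + 128 + 16 + 8 + 4 + 2 in binary powers of 2.
So 7^670 ≡ 500 · 240 · 565 · 240 · 388 · 49 ≡ 353 (mod 671).
Since 353 ≠ 1, base 7 is a Fermat witness: 671 is composite.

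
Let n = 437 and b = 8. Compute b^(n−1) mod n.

334

8^1 ≡ 8 (mod 437)
8^2 ≡ 8^2 = 64 ≡ 64 (mod 437)
8^4 ≡ 64^2 = 4096 ≡ 163 (mod 437)
8^8 ≡ 163^2 = 26569 ≡ 349 (mod 437)
8^16 ≡ 349^2 = 121801 ≡ 315 (mod 437)
8^32 ≡ 315^2 = 99225 ≡ 26 (mod 437)
8^64 ≡ 26^2 = 676 ≡ 239 (mod 437)
8^128 ≡ 239^2 = 57121 ≡ 311 (mod 437)
8^256 ≡ 311^2 = 96721 ≡ 144 (mod 437)
436 = 256 + 128 + 32 + 16 + 4 in binary powers of 2.
So 8^436 ≡ 144 · 311 · 26 · 315 · 163 ≡ 334 (mod 437).
Since 334 ≠ 1, base 8 is a Fermat witness: 437 is composite.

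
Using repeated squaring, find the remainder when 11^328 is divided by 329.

11^1 ≡ 11 (mod 329)
11^2 ≡ 11^2 = 121 ≡ 121 (mod 329)
11^4 ≡ 121^2 = 14641 ≡ 165 (mod 329)
11^8 ≡ 165^2 = 27225 ≡ 247 (mod 329)
11^16 ≡ 247^2 = 61009 ≡ 144 (mod 329)
11^32 ≡ 144^2 = 20736 ≡ 9 (mod 329)
11^64 ≡ 9^2 = 81 ≡ 81 (mod 329)
11^128 ≡ 81^2 = 6561 ≡ 310 (mod 329)
11^256 ≡ 310^2 = 96100 ≡ 32 (mod 329)
328 = 256 + 64 + 8 in binary powers of 2.
So 11^328 ≡ 32 · 81 · 247 ≡ 319 (mod 329).
Since 319 ≠ 1, base 11 is a Fermat witness: 329 is composite.

319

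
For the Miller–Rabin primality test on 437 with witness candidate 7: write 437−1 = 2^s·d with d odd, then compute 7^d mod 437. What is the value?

437 − 1 = 436 = 2^2 · 109, so d = 109.
7^1 ≡ 7 (mod 437)
7^2 ≡ 7^2 = 49 ≡ 49 (mod 437)
7^4 ≡ 49^2 = 2401 ≡ 216 (mod 437)
7^8 ≡ 216^2 = 46656 ≡ 334 (mod 437)
7^16 ≡ 334^2 = 111556 ≡ 121 (mod 437)
7^32 ≡ 121^2 = 14641 ≡ 220 (mod 437)
7^64 ≡ 220^2 = 48400 ≡ 330 (mod 437)
109 = 64 + 32 + 8 + 4 + 1 in binary powers of 2.
So 7^109 ≡ 330 · 220 · 334 · 216 · 7 ≡ 102 (mod 437).
Squaring chain: 102 → 353; never reaches −1, so base 7 is a Miller–Rabin witness that 437 is composite.

102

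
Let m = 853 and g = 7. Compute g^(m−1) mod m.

7^1 ≡ 7 (mod 853)
7^2 ≡ 7^2 = 49 ≡ 49 (mod 853)
7^4 ≡ 49^2 = 2401 ≡ 695 (mod 853)
7^8 ≡ 695^2 = 483025 ≡ 227 (mod 853)
7^16 ≡ 227^2 = 51529 ≡ 349 (mod 853)
7^32 ≡ 349^2 = 121801 ≡ 675 (mod 853)
7^64 ≡ 675^2 = 455625 ≡ 123 (mod 853)
7^128 ≡ 123^2 = 15129 ≡ 628 (mod 853)
7^256 ≡ 628^2 = 394384 ≡ 298 (mod 853)
7^512 ≡ 298^2 = 88804 ≡ 92 (mod 853)
852 = 512 + 256 + 64 + 16 + 4 in binary powers of 2.
So 7^852 ≡ 92 · 298 · 123 · 349 · 695 ≡ 1 (mod 853).
Since the result is 1, base 7 gives no evidence that 853 is composite.

1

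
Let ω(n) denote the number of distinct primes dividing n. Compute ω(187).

2

187 = 11 · 17
187 = 11 · 17, which has 2 distinct prime factors.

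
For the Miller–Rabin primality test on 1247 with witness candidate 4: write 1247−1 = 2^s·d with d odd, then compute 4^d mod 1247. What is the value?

1247 − 1 = 1246 = 2^1 · 623, so d = 623.
4^1 ≡ 4 (mod 1247)
4^2 ≡ 4^2 = 16 ≡ 16 (mod 1247)
4^4 ≡ 16^2 = 256 ≡ 256 (mod 1247)
4^8 ≡ 256^2 = 65536 ≡ 692 (mod 1247)
4^16 ≡ 692^2 = 478864 ≡ 16 (mod 1247)
4^32 ≡ 16^2 = 256 ≡ 256 (mod 1247)
4^64 ≡ 256^2 = 65536 ≡ 692 (mod 1247)
4^128 ≡ 692^2 = 478864 ≡ 16 (mod 1247)
4^256 ≡ 16^2 = 256 ≡ 256 (mod 1247)
4^512 ≡ 256^2 = 65536 ≡ 692 (mod 1247)
623 = 512 + 64 + 32 + 8 + 4 + 2 + 1 in binary powers of 2.
So 4^623 ≡ 692 · 692 · 256 · 692 · 256 · 16 · 4 ≡ 173 (mod 1247).
Squaring chain: 173; never reaches −1, so base 4 is a Miller–Rabin witness that 1247 is composite.

173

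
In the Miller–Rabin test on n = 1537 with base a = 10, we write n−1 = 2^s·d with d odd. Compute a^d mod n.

1537 − 1 = 1536 = 2^9 · 3, so d = 3.
10^1 ≡ 10 (mod 1537)
10^2 ≡ 10^2 = 100 ≡ 100 (mod 1537)
3 = 2 + 1 in binary powers of 2.
So 10^3 ≡ 100 · 10 ≡ 1000 (mod 1537).
Squaring chain: 1000 → 950 → 281 → 574 → 558 → 890 → 545 → 384 → 1441; never reaches −1, so base 10 is a Miller–Rabin witness that 1537 is composite.

1000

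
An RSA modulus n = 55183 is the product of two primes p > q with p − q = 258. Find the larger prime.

397

Since p = q + 258, we have 55183 = q(q + 258), so q² + 258q − 55183 = 0.
Discriminant: 258² + 4·55183 = 66564 + 220732 = 287296; √287296 = 536.
q = (−258 + 536)/2 = 139, and p = q + 258 = 397.
Check: 139 · 397 = 55183.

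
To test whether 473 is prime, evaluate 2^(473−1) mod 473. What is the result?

2^1 ≡ 2 (mod 473)
2^2 ≡ 2^2 = 4 ≡ 4 (mod 473)
2^4 ≡ 4^2 = 16 ≡ 16 (mod 473)
2^8 ≡ 16^2 = 256 ≡ 256 (mod 473)
2^16 ≡ 256^2 = 65536 ≡ 262 (mod 473)
2^32 ≡ 262^2 = 68644 ≡ 59 (mod 473)
2^64 ≡ 59^2 = 3481 ≡ 170 (mod 473)
2^128 ≡ 170^2 = 28900 ≡ 47 (mod 473)
2^256 ≡ 47^2 = 2209 ≡ 317 (mod 473)
472 = 256 + 128 + 64 + 16 + 8 in binary powers of 2.
So 2^472 ≡ 317 · 47 · 170 · 262 · 256 ≡ 422 (mod 473).
Since 422 ≠ 1, base 2 is a Fermat witness: 473 is composite.

422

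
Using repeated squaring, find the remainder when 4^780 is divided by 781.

474

4^1 ≡ 4 (mod 781)
4^2 ≡ 4^2 = 16 ≡ 16 (mod 781)
4^4 ≡ 16^2 = 256 ≡ 256 (mod 781)
4^8 ≡ 256^2 = 65536 ≡ 713 (mod 781)
4^16 ≡ 713^2 = 508369 ≡ 719 (mod 781)
4^32 ≡ 719^2 = 516961 ≡ 720 (mod 781)
4^64 ≡ 720^2 = 518400 ≡ 597 (mod 781)
4^128 ≡ 597^2 = 356409 ≡ 273 (mod 781)
4^256 ≡ 273^2 = 74529 ≡ 334 (mod 781)
4^512 ≡ 334^2 = 111556 ≡ 654 (mod 781)
780 = 512 + 256 + 8 + 4 in binary powers of 2.
So 4^780 ≡ 654 · 334 · 713 · 256 ≡ 474 (mod 781).
Since 474 ≠ 1, base 4 is a Fermat witness: 781 is composite.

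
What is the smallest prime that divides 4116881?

4116881 is odd.
Digit sum 29, not divisible by 3.
Ends in 1: not divisible by 5.
7: 4116881 = 7·588125 + 6
11: 4116881 = 11·374261 + 10
13: 4116881 = 13·316683 + 2
17: 4116881 = 17·242169 + 8
19: 4116881 = 19·216677 + 18
23: 4116881 = 23·178994 + 19
29: 4116881 = 29·141961 + 12
31: 4116881 = 31·132802 + 19
37: 4116881 = 37·111267 + 2
41: 4116881 = 41·100411 + 30
43: 4116881 = 43·95741 + 18
47: 4116881 = 47·87593 + 10
53: 4116881 = 53·77677

53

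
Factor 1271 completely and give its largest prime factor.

1271 = 31 · 41
41 is prime.
So 1271 = 31 · 41; the largest prime factor is 41.

41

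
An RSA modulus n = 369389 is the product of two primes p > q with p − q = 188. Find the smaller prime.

Since p = q + 188, we have 369389 = q(q + 188), so q² + 188q − 369389 = 0.
Discriminant: 188² + 4·369389 = 35344 + 1477556 = 1512900; √1512900 = 1230.
q = (−188 + 1230)/2 = 521, and p = q + 188 = 709.
Check: 521 · 709 = 369389.

521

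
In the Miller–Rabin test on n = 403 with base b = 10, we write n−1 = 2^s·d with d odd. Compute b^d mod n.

64

403 − 1 = 402 = 2^1 · 201, so d = 201.
10^1 ≡ 10 (mod 403)
10^2 ≡ 10^2 = 100 ≡ 100 (mod 403)
10^4 ≡ 100^2 = 10000 ≡ 328 (mod 403)
10^8 ≡ 328^2 = 107584 ≡ 386 (mod 403)
10^16 ≡ 386^2 = 148996 ≡ 289 (mod 403)
10^32 ≡ 289^2 = 83521 ≡ 100 (mod 403)
10^64 ≡ 100^2 = 10000 ≡ 328 (mod 403)
10^128 ≡ 328^2 = 107584 ≡ 386 (mod 403)
201 = 128 + 64 + 8 + 1 in binary powers of 2.
So 10^201 ≡ 386 · 328 · 386 · 10 ≡ 64 (mod 403).
Squaring chain: 64; never reaches −1, so base 10 is a Miller–Rabin witness that 403 is composite.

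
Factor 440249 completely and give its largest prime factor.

440249 = 17 · 25897
25897 = 19 · 1363
1363 = 29 · 47
47 is prime.
So 440249 = 17 · 19 · 29 · 47; the largest prime factor is 47.

47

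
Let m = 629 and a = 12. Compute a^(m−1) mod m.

268

12^1 ≡ 12 (mod 629)
12^2 ≡ 12^2 = 144 ≡ 144 (mod 629)
12^4 ≡ 144^2 = 20736 ≡ 608 (mod 629)
12^8 ≡ 608^2 = 369664 ≡ 441 (mod 629)
12^16 ≡ 441^2 = 194481 ≡ 120 (mod 629)
12^32 ≡ 120^2 = 14400 ≡ 562 (mod 629)
12^64 ≡ 562^2 = 315844 ≡ 86 (mod 629)
12^128 ≡ 86^2 = 7396 ≡ 477 (mod 629)
12^256 ≡ 477^2 = 227529 ≡ 460 (mod 629)
12^512 ≡ 460^2 = 211600 ≡ 256 (mod 629)
628 = 512 + 64 + 32 + 16 + 4 in binary powers of 2.
So 12^628 ≡ 256 · 86 · 562 · 120 · 608 ≡ 268 (mod 629).
Since 268 ≠ 1, base 12 is a Fermat witness: 629 is composite.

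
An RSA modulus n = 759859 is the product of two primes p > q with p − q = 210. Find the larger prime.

983

Since p = q + 210, we have 759859 = q(q + 210), so q² + 210q − 759859 = 0.
Discriminant: 210² + 4·759859 = 44100 + 3039436 = 3083536; √3083536 = 1756.
q = (−210 + 1756)/2 = 773, and p = q + 210 = 983.
Check: 773 · 983 = 759859.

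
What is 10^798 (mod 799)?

212

10^1 ≡ 10 (mod 799)
10^2 ≡ 10^2 = 100 ≡ 100 (mod 799)
10^4 ≡ 100^2 = 10000 ≡ 412 (mod 799)
10^8 ≡ 412^2 = 169744 ≡ 356 (mod 799)
10^16 ≡ 356^2 = 126736 ≡ 494 (mod 799)
10^32 ≡ 494^2 = 244036 ≡ 341 (mod 799)
10^64 ≡ 341^2 = 116281 ≡ 426 (mod 799)
10^128 ≡ 426^2 = 181476 ≡ 103 (mod 799)
10^256 ≡ 103^2 = 10609 ≡ 222 (mod 799)
10^512 ≡ 222^2 = 49284 ≡ 545 (mod 799)
798 = 512 + 256 + 16 + 8 + 4 + 2 in binary powers of 2.
So 10^798 ≡ 545 · 222 · 494 · 356 · 412 · 100 ≡ 212 (mod 799).
Since 212 ≠ 1, base 10 is a Fermat witness: 799 is composite.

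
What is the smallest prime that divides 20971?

20971 is odd.
Digit sum 19, not divisible by 3.
Ends in 1: not divisible by 5.
7: 20971 = 7·2995 + 6
11: 20971 = 11·1906 + 5
13: 20971 = 13·1613 + 2
17: 20971 = 17·1233 + 10
19: 20971 = 19·1103 + 14
23: 20971 = 23·911 + 18
29: 20971 = 29·723 + 4
31: 20971 = 31·676 + 15
37: 20971 = 37·566 + 29
41: 20971 = 41·511 + 20
43: 20971 = 43·487 + 30
47: 20971 = 47·446 + 9
53: 20971 = 53·395 + 36
59: 20971 = 59·355 + 26
61: 20971 = 61·343 + 48
67: 20971 = 67·313

67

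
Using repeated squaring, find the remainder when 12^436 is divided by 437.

12^1 ≡ 12 (mod 437)
12^2 ≡ 12^2 = 144 ≡ 144 (mod 437)
12^4 ≡ 144^2 = 20736 ≡ 197 (mod 437)
12^8 ≡ 197^2 = 38809 ≡ 353 (mod 437)
12^16 ≡ 353^2 = 124609 ≡ 64 (mod 437)
12^32 ≡ 64^2 = 4096 ≡ 163 (mod 437)
12^64 ≡ 163^2 = 26569 ≡ 349 (mod 437)
12^128 ≡ 349^2 = 121801 ≡ 315 (mod 437)
12^256 ≡ 315^2 = 99225 ≡ 26 (mod 437)
436 = 256 + 128 + 32 + 16 + 4 in binary powers of 2.
So 12^436 ≡ 26 · 315 · 163 · 64 · 197 ≡ 292 (mod 437).
Since 292 ≠ 1, base 12 is a Fermat witness: 437 is composite.

292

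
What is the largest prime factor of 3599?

3599 = 59 · 61
61 is prime.
So 3599 = 59 · 61; the largest prime factor is 61.

61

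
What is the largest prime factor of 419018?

67

419018 = 2 · 209509
209509 = 53 · 3953
3953 = 59 · 67
67 is prime.
So 419018 = 2 · 53 · 59 · 67; the largest prime factor is 67.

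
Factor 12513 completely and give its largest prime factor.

12513 = 3 · 4171
4171 = 43 · 97
97 is prime.
So 12513 = 3 · 43 · 97; the largest prime factor is 97.

97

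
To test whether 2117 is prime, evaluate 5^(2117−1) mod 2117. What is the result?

547

5^1 ≡ 5 (mod 2117)
5^2 ≡ 5^2 = 25 ≡ 25 (mod 2117)
5^4 ≡ 25^2 = 625 ≡ 625 (mod 2117)
5^8 ≡ 625^2 = 390625 ≡ 1097 (mod 2117)
5^16 ≡ 1097^2 = 1203409 ≡ 953 (mod 2117)
5^32 ≡ 953^2 = 908209 ≡ 16 (mod 2117)
5^64 ≡ 16^2 = 256 ≡ 256 (mod 2117)
5^128 ≡ 256^2 = 65536 ≡ 2026 (mod 2117)
5^256 ≡ 2026^2 = 4104676 ≡ 1930 (mod 2117)
5^512 ≡ 1930^2 = 3724900 ≡ 1097 (mod 2117)
5^1024 ≡ 1097^2 = 1203409 ≡ 953 (mod 2117)
5^2048 ≡ 953^2 = 908209 ≡ 16 (mod 2117)
2116 = 2048 + 64 + 4 in binary powers of 2.
So 5^2116 ≡ 16 · 256 · 625 ≡ 547 (mod 2117).
Since 547 ≠ 1, base 5 is a Fermat witness: 2117 is composite.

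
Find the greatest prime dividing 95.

95 = 5 · 19
19 is prime.
So 95 = 5 · 19; the largest prime factor is 19.

19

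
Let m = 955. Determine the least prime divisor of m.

5

955 is odd.
Digit sum 19, not divisible by 3.
Ends in 5: divisible by 5.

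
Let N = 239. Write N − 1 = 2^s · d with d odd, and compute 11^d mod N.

1

239 − 1 = 238 = 2^1 · 119, so d = 119.
11^1 ≡ 11 (mod 239)
11^2 ≡ 11^2 = 121 ≡ 121 (mod 239)
11^4 ≡ 121^2 = 14641 ≡ 62 (mod 239)
11^8 ≡ 62^2 = 3844 ≡ 20 (mod 239)
11^16 ≡ 20^2 = 400 ≡ 161 (mod 239)
11^32 ≡ 161^2 = 25921 ≡ 109 (mod 239)
11^64 ≡ 109^2 = 11881 ≡ 170 (mod 239)
119 = 64 + 32 + 16 + 4 + 2 + 1 in binary powers of 2.
So 11^119 ≡ 170 · 109 · 161 · 62 · 121 · 11 ≡ 1 (mod 239).
Since 11^d ≡ 1 (mod 239), base 11 does not prove 239 composite.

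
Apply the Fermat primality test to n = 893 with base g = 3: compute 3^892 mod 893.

3^1 ≡ 3 (mod 893)
3^2 ≡ 3^2 = 9 ≡ 9 (mod 893)
3^4 ≡ 9^2 = 81 ≡ 81 (mod 893)
3^8 ≡ 81^2 = 6561 ≡ 310 (mod 893)
3^16 ≡ 310^2 = 96100 ≡ 549 (mod 893)
3^32 ≡ 549^2 = 301401 ≡ 460 (mod 893)
3^64 ≡ 460^2 = 211600 ≡ 852 (mod 893)
3^128 ≡ 852^2 = 725904 ≡ 788 (mod 893)
3^256 ≡ 788^2 = 620944 ≡ 309 (mod 893)
3^512 ≡ 309^2 = 95481 ≡ 823 (mod 893)
892 = 512 + 256 + 64 + 32 + 16 + 8 + 4 in binary powers of 2.
So 3^892 ≡ 823 · 309 · 852 · 460 · 549 · 310 · 81 ≡ 852 (mod 893).
Since 852 ≠ 1, base 3 is a Fermat witness: 893 is composite.

852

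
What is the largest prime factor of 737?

67

737 = 11 · 67
67 is prime.
So 737 = 11 · 67; the largest prime factor is 67.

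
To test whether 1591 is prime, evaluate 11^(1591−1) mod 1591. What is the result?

11^1 ≡ 11 (mod 1591)
11^2 ≡ 11^2 = 121 ≡ 121 (mod 1591)
11^4 ≡ 121^2 = 14641 ≡ 322 (mod 1591)
11^8 ≡ 322^2 = 103684 ≡ 269 (mod 1591)
11^16 ≡ 269^2 = 72361 ≡ 766 (mod 1591)
11^32 ≡ 766^2 = 586756 ≡ 1268 (mod 1591)
11^64 ≡ 1268^2 = 1607824 ≡ 914 (mod 1591)
11^128 ≡ 914^2 = 835396 ≡ 121 (mod 1591)
11^256 ≡ 121^2 = 14641 ≡ 322 (mod 1591)
11^512 ≡ 322^2 = 103684 ≡ 269 (mod 1591)
11^1024 ≡ 269^2 = 72361 ≡ 766 (mod 1591)
1590 = 1024 + 512 + 32 + 16 + 4 + 2 in binary powers of 2.
So 11^1590 ≡ 766 · 269 · 1268 · 766 · 322 · 121 ≡ 1000 (mod 1591).
Since 1000 ≠ 1, base 11 is a Fermat witness: 1591 is composite.

1000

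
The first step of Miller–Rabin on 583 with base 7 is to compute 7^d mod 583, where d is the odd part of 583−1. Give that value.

583 − 1 = 582 = 2^1 · 291, so d = 291.
7^1 ≡ 7 (mod 583)
7^2 ≡ 7^2 = 49 ≡ 49 (mod 583)
7^4 ≡ 49^2 = 2401 ≡ 69 (mod 583)
7^8 ≡ 69^2 = 4761 ≡ 97 (mod 583)
7^16 ≡ 97^2 = 9409 ≡ 81 (mod 583)
7^32 ≡ 81^2 = 6561 ≡ 148 (mod 583)
7^64 ≡ 148^2 = 21904 ≡ 333 (mod 583)
7^128 ≡ 333^2 = 110889 ≡ 119 (mod 583)
7^256 ≡ 119^2 = 14161 ≡ 169 (mod 583)
291 = 256 + 32 + 2 + 1 in binary powers of 2.
So 7^291 ≡ 169 · 148 · 49 · 7 ≡ 271 (mod 583).
Squaring chain: 271; never reaches −1, so base 7 is a Miller–Rabin witness that 583 is composite.

271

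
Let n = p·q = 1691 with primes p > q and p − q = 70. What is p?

Since p = q + 70, we have 1691 = q(q + 70), so q² + 70q − 1691 = 0.
Discriminant: 70² + 4·1691 = 4900 + 6764 = 11664; √11664 = 108.
q = (−70 + 108)/2 = 19, and p = q + 70 = 89.
Check: 19 · 89 = 1691.

89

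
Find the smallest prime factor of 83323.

83323 is odd.
Digit sum 19, not divisible by 3.
Ends in 3: not divisible by 5.
7: 83323 = 7·11903 + 2
11: 83323 = 11·7574 + 9
13: 83323 = 13·6409 + 6
17: 83323 = 17·4901 + 6
19: 83323 = 19·4385 + 8
23: 83323 = 23·3622 + 17
29: 83323 = 29·2873 + 6
31: 83323 = 31·2687 + 26
37: 83323 = 37·2251 + 36
41: 83323 = 41·2032 + 11
43: 83323 = 43·1937 + 32
47: 83323 = 47·1772 + 39
53: 83323 = 53·1572 + 7
59: 83323 = 59·1412 + 15
61: 83323 = 61·1365 + 58
67: 83323 = 67·1243 + 42
71: 83323 = 71·1173 + 40
73: 83323 = 73·1141 + 30
79: 83323 = 79·1054 + 57
83: 83323 = 83·1003 + 74
89: 83323 = 89·936 + 19
97: 83323 = 97·859

97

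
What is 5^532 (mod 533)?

508

5^1 ≡ 5 (mod 533)
5^2 ≡ 5^2 = 25 ≡ 25 (mod 533)
5^4 ≡ 25^2 = 625 ≡ 92 (mod 533)
5^8 ≡ 92^2 = 8464 ≡ 469 (mod 533)
5^16 ≡ 469^2 = 219961 ≡ 365 (mod 533)
5^32 ≡ 365^2 = 133225 ≡ 508 (mod 533)
5^64 ≡ 508^2 = 258064 ≡ 92 (mod 533)
5^128 ≡ 92^2 = 8464 ≡ 469 (mod 533)
5^256 ≡ 469^2 = 219961 ≡ 365 (mod 533)
5^512 ≡ 365^2 = 133225 ≡ 508 (mod 533)
532 = 512 + 16 + 4 in binary powers of 2.
So 5^532 ≡ 508 · 365 · 92 ≡ 508 (mod 533).
Since 508 ≠ 1, base 5 is a Fermat witness: 533 is composite.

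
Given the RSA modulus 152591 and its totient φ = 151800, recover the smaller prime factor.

331

φ(n) = (p−1)(q−1) = n − (p+q) + 1, so p + q = 152591 − 151800 + 1 = 792.
p and q are the roots of t² − 792t + 152591 = 0.
Discriminant: 792² − 4·152591 = 627264 − 610364 = 16900; √16900 = 130.
q = (792 − 130)/2 = 331, p = (792 + 130)/2 = 461.
Check: 331 · 461 = 152591.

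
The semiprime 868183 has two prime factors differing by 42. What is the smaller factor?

911

Since p = q + 42, we have 868183 = q(q + 42), so q² + 42q − 868183 = 0.
Discriminant: 42² + 4·868183 = 1764 + 3472732 = 3474496; √3474496 = 1864.
q = (−42 + 1864)/2 = 911, and p = q + 42 = 953.
Check: 911 · 953 = 868183.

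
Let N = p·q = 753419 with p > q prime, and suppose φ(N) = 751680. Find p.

929

φ(n) = (p−1)(q−1) = n − (p+q) + 1, so p + q = 753419 − 751680 + 1 = 1740.
p and q are the roots of t² − 1740t + 753419 = 0.
Discriminant: 1740² − 4·753419 = 3027600 − 3013676 = 13924; √13924 = 118.
q = (1740 − 118)/2 = 811, p = (1740 + 118)/2 = 929.
Check: 811 · 929 = 753419.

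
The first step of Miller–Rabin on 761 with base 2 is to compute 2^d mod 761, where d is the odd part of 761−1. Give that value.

722

761 − 1 = 760 = 2^3 · 95, so d = 95.
2^1 ≡ 2 (mod 761)
2^2 ≡ 2^2 = 4 ≡ 4 (mod 761)
2^4 ≡ 4^2 = 16 ≡ 16 (mod 761)
2^8 ≡ 16^2 = 256 ≡ 256 (mod 761)
2^16 ≡ 256^2 = 65536 ≡ 90 (mod 761)
2^32 ≡ 90^2 = 8100 ≡ 490 (mod 761)
2^64 ≡ 490^2 = 240100 ≡ 385 (mod 761)
95 = 64 + 16 + 8 + 4 + 2 + 1 in binary powers of 2.
So 2^95 ≡ 385 · 90 · 256 · 16 · 4 · 2 ≡ 722 (mod 761).
Squaring chain: 722 → 760 → 1; reaches −1, so base 2 does not prove 761 composite.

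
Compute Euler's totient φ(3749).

3564

Factor: 3749 = 23 · 163.
φ(3749) = (23−1) · (163−1) = 22 · 162 = 3564.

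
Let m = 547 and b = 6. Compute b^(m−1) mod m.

6^1 ≡ 6 (mod 547)
6^2 ≡ 6^2 = 36 ≡ 36 (mod 547)
6^4 ≡ 36^2 = 1296 ≡ 202 (mod 547)
6^8 ≡ 202^2 = 40804 ≡ 326 (mod 547)
6^16 ≡ 326^2 = 106276 ≡ 158 (mod 547)
6^32 ≡ 158^2 = 24964 ≡ 349 (mod 547)
6^64 ≡ 349^2 = 121801 ≡ 367 (mod 547)
6^128 ≡ 367^2 = 134689 ≡ 127 (mod 547)
6^256 ≡ 127^2 = 16129 ≡ 266 (mod 547)
6^512 ≡ 266^2 = 70756 ≡ 193 (mod 547)
546 = 512 + 32 + 2 in binary powers of 2.
So 6^546 ≡ 193 · 349 · 36 ≡ 1 (mod 547).
Since the result is 1, base 6 gives no evidence that 547 is composite.

1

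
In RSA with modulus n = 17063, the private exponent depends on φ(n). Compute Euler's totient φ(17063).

Factor: 17063 = 113 · 151.
φ(17063) = (113−1) · (151−1) = 112 · 150 = 16800.

16800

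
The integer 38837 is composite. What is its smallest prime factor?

38837 is odd.
Digit sum 29, not divisible by 3.
Ends in 7: not divisible by 5.
7: 38837 = 7·5548 + 1
11: 38837 = 11·3530 + 7
13: 38837 = 13·2987 + 6
17: 38837 = 17·2284 + 9
19: 38837 = 19·2044 + 1
23: 38837 = 23·1688 + 13
29: 38837 = 29·1339 + 6
31: 38837 = 31·1252 + 25
37: 38837 = 37·1049 + 24
41: 38837 = 41·947 + 10
43: 38837 = 43·903 + 8
47: 38837 = 47·826 + 15
53: 38837 = 53·732 + 41
59: 38837 = 59·658 + 15
61: 38837 = 61·636 + 41
67: 38837 = 67·579 + 44
71: 38837 = 71·547

71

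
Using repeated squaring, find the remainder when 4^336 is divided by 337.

1

4^1 ≡ 4 (mod 337)
4^2 ≡ 4^2 = 16 ≡ 16 (mod 337)
4^4 ≡ 16^2 = 256 ≡ 256 (mod 337)
4^8 ≡ 256^2 = 65536 ≡ 158 (mod 337)
4^16 ≡ 158^2 = 24964 ≡ 26 (mod 337)
4^32 ≡ 26^2 = 676 ≡ 2 (mod 337)
4^64 ≡ 2^2 = 4 ≡ 4 (mod 337)
4^128 ≡ 4^2 = 16 ≡ 16 (mod 337)
4^256 ≡ 16^2 = 256 ≡ 256 (mod 337)
336 = 256 + 64 + 16 in binary powers of 2.
So 4^336 ≡ 256 · 4 · 26 ≡ 1 (mod 337).
Since the result is 1, base 4 gives no evidence that 337 is composite.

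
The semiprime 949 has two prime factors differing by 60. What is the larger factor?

Since p = q + 60, we have 949 = q(q + 60), so q² + 60q − 949 = 0.
Discriminant: 60² + 4·949 = 3600 + 3796 = 7396; √7396 = 86.
q = (−60 + 86)/2 = 13, and p = q + 60 = 73.
Check: 13 · 73 = 949.

73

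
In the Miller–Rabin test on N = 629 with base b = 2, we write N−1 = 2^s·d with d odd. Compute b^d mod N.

629 − 1 = 628 = 2^2 · 157, so d = 157.
2^1 ≡ 2 (mod 629)
2^2 ≡ 2^2 = 4 ≡ 4 (mod 629)
2^4 ≡ 4^2 = 16 ≡ 16 (mod 629)
2^8 ≡ 16^2 = 256 ≡ 256 (mod 629)
2^16 ≡ 256^2 = 65536 ≡ 120 (mod 629)
2^32 ≡ 120^2 = 14400 ≡ 562 (mod 629)
2^64 ≡ 562^2 = 315844 ≡ 86 (mod 629)
2^128 ≡ 86^2 = 7396 ≡ 477 (mod 629)
157 = 128 + 16 + 8 + 4 + 1 in binary powers of 2.
So 2^157 ≡ 477 · 120 · 256 · 16 · 2 ≡ 15 (mod 629).
Squaring chain: 15 → 225; never reaches −1, so base 2 is a Miller–Rabin witness that 629 is composite.

15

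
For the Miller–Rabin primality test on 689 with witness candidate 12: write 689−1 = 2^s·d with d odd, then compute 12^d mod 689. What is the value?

689 − 1 = 688 = 2^4 · 43, so d = 43.
12^1 ≡ 12 (mod 689)
12^2 ≡ 12^2 = 144 ≡ 144 (mod 689)
12^4 ≡ 144^2 = 20736 ≡ 66 (mod 689)
12^8 ≡ 66^2 = 4356 ≡ 222 (mod 689)
12^16 ≡ 222^2 = 49284 ≡ 365 (mod 689)
12^32 ≡ 365^2 = 133225 ≡ 248 (mod 689)
43 = 32 + 8 + 2 + 1 in binary powers of 2.
So 12^43 ≡ 248 · 222 · 144 · 12 ≡ 337 (mod 689).
Squaring chain: 337 → 573 → 365 → 248; never reaches −1, so base 12 is a Miller–Rabin witness that 689 is composite.

337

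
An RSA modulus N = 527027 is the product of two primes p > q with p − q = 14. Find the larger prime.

Since p = q + 14, we have 527027 = q(q + 14), so q² + 14q − 527027 = 0.
Discriminant: 14² + 4·527027 = 196 + 2108108 = 2108304; √2108304 = 1452.
q = (−14 + 1452)/2 = 719, and p = q + 14 = 733.
Check: 719 · 733 = 527027.

733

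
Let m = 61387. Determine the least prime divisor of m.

17

61387 is odd.
Digit sum 25, not divisible by 3.
Ends in 7: not divisible by 5.
7: 61387 = 7·8769 + 4
11: 61387 = 11·5580 + 7
13: 61387 = 13·4722 + 1
17: 61387 = 17·3611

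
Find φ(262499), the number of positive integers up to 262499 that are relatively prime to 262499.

Factor: 262499 = 23 · 101 · 113.
φ(262499) = (23−1) · (101−1) · (113−1) = 22 · 100 · 112 = 246400.

246400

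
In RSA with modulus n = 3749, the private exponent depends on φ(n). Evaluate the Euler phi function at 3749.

3564

Factor: 3749 = 23 · 163.
φ(3749) = (23−1) · (163−1) = 22 · 162 = 3564.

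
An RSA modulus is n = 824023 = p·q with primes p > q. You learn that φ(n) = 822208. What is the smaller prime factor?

887

φ(n) = (p−1)(q−1) = n − (p+q) + 1, so p + q = 824023 − 822208 + 1 = 1816.
p and q are the roots of t² − 1816t + 824023 = 0.
Discriminant: 1816² − 4·824023 = 3297856 − 3296092 = 1764; √1764 = 42.
q = (1816 − 42)/2 = 887, p = (1816 + 42)/2 = 929.
Check: 887 · 929 = 824023.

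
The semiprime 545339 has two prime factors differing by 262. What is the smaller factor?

619

Since p = q + 262, we have 545339 = q(q + 262), so q² + 262q − 545339 = 0.
Discriminant: 262² + 4·545339 = 68644 + 2181356 = 2250000; √2250000 = 1500.
q = (−262 + 1500)/2 = 619, and p = q + 262 = 881.
Check: 619 · 881 = 545339.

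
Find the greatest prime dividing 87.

87 = 3 · 29
29 is prime.
So 87 = 3 · 29; the largest prime factor is 29.

29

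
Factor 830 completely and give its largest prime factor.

83

830 = 2 · 415
415 = 5 · 83
83 is prime.
So 830 = 2 · 5 · 83; the largest prime factor is 83.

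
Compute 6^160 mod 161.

6^1 ≡ 6 (mod 161)
6^2 ≡ 6^2 = 36 ≡ 36 (mod 161)
6^4 ≡ 36^2 = 1296 ≡ 8 (mod 161)
6^8 ≡ 8^2 = 64 ≡ 64 (mod 161)
6^16 ≡ 64^2 = 4096 ≡ 71 (mod 161)
6^32 ≡ 71^2 = 5041 ≡ 50 (mod 161)
6^64 ≡ 50^2 = 2500 ≡ 85 (mod 161)
6^128 ≡ 85^2 = 7225 ≡ 141 (mod 161)
160 = 128 + 32 in binary powers of 2.
So 6^160 ≡ 141 · 50 ≡ 127 (mod 161).
Since 127 ≠ 1, base 6 is a Fermat witness: 161 is composite.

127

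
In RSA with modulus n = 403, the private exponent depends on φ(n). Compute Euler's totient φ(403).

360

Factor: 403 = 13 · 31.
φ(403) = (13−1) · (31−1) = 12 · 30 = 360.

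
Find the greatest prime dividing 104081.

104081 = 29 · 3589
3589 = 37 · 97
97 is prime.
So 104081 = 29 · 37 · 97; the largest prime factor is 97.

97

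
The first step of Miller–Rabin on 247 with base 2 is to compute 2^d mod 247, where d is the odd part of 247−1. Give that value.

164

247 − 1 = 246 = 2^1 · 123, so d = 123.
2^1 ≡ 2 (mod 247)
2^2 ≡ 2^2 = 4 ≡ 4 (mod 247)
2^4 ≡ 4^2 = 16 ≡ 16 (mod 247)
2^8 ≡ 16^2 = 256 ≡ 9 (mod 247)
2^16 ≡ 9^2 = 81 ≡ 81 (mod 247)
2^32 ≡ 81^2 = 6561 ≡ 139 (mod 247)
2^64 ≡ 139^2 = 19321 ≡ 55 (mod 247)
123 = 64 + 32 + 16 + 8 + 2 + 1 in binary powers of 2.
So 2^123 ≡ 55 · 139 · 81 · 9 · 4 · 2 ≡ 164 (mod 247).
Squaring chain: 164; never reaches −1, so base 2 is a Miller–Rabin witness that 247 is composite.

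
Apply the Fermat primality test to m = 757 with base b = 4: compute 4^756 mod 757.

1

4^1 ≡ 4 (mod 757)
4^2 ≡ 4^2 = 16 ≡ 16 (mod 757)
4^4 ≡ 16^2 = 256 ≡ 256 (mod 757)
4^8 ≡ 256^2 = 65536 ≡ 434 (mod 757)
4^16 ≡ 434^2 = 188356 ≡ 620 (mod 757)
4^32 ≡ 620^2 = 384400 ≡ 601 (mod 757)
4^64 ≡ 601^2 = 361201 ≡ 112 (mod 757)
4^128 ≡ 112^2 = 12544 ≡ 432 (mod 757)
4^256 ≡ 432^2 = 186624 ≡ 402 (mod 757)
4^512 ≡ 402^2 = 161604 ≡ 363 (mod 757)
756 = 512 + 128 + 64 + 32 + 16 + 4 in binary powers of 2.
So 4^756 ≡ 363 · 432 · 112 · 601 · 620 · 256 ≡ 1 (mod 757).
Since the result is 1, base 4 gives no evidence that 757 is composite.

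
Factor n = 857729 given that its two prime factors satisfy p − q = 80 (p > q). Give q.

Since p = q + 80, we have 857729 = q(q + 80), so q² + 80q − 857729 = 0.
Discriminant: 80² + 4·857729 = 6400 + 3430916 = 3437316; √3437316 = 1854.
q = (−80 + 1854)/2 = 887, and p = q + 80 = 967.
Check: 887 · 967 = 857729.

887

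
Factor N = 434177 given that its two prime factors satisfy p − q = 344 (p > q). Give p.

853

Since p = q + 344, we have 434177 = q(q + 344), so q² + 344q − 434177 = 0.
Discriminant: 344² + 4·434177 = 118336 + 1736708 = 1855044; √1855044 = 1362.
q = (−344 + 1362)/2 = 509, and p = q + 344 = 853.
Check: 509 · 853 = 434177.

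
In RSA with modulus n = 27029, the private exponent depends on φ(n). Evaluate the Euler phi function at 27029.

26700

Factor: 27029 = 151 · 179.
φ(27029) = (151−1) · (179−1) = 150 · 178 = 26700.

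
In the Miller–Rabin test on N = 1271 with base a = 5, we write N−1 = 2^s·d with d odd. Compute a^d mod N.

893

1271 − 1 = 1270 = 2^1 · 635, so d = 635.
5^1 ≡ 5 (mod 1271)
5^2 ≡ 5^2 = 25 ≡ 25 (mod 1271)
5^4 ≡ 25^2 = 625 ≡ 625 (mod 1271)
5^8 ≡ 625^2 = 390625 ≡ 428 (mod 1271)
5^16 ≡ 428^2 = 183184 ≡ 160 (mod 1271)
5^32 ≡ 160^2 = 25600 ≡ 180 (mod 1271)
5^64 ≡ 180^2 = 32400 ≡ 625 (mod 1271)
5^128 ≡ 625^2 = 390625 ≡ 428 (mod 1271)
5^256 ≡ 428^2 = 183184 ≡ 160 (mod 1271)
5^512 ≡ 160^2 = 25600 ≡ 180 (mod 1271)
635 = 512 + 64 + 32 + 16 + 8 + 2 + 1 in binary powers of 2.
So 5^635 ≡ 180 · 625 · 180 · 160 · 428 · 25 · 5 ≡ 893 (mod 1271).
Squaring chain: 893; never reaches −1, so base 5 is a Miller–Rabin witness that 1271 is composite.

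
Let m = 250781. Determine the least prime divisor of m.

250781 is odd.
Digit sum 23, not divisible by 3.
Ends in 1: not divisible by 5.
7: 250781 = 7·35825 + 6
11: 250781 = 11·22798 + 3
13: 250781 = 13·19290 + 11
17: 250781 = 17·14751 + 14
19: 250781 = 19·13199

19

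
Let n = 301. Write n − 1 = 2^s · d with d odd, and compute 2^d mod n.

204

301 − 1 = 300 = 2^2 · 75, so d = 75.
2^1 ≡ 2 (mod 301)
2^2 ≡ 2^2 = 4 ≡ 4 (mod 301)
2^4 ≡ 4^2 = 16 ≡ 16 (mod 301)
2^8 ≡ 16^2 = 256 ≡ 256 (mod 301)
2^16 ≡ 256^2 = 65536 ≡ 219 (mod 301)
2^32 ≡ 219^2 = 47961 ≡ 102 (mod 301)
2^64 ≡ 102^2 = 10404 ≡ 170 (mod 301)
75 = 64 + 8 + 2 + 1 in binary powers of 2.
So 2^75 ≡ 170 · 256 · 4 · 2 ≡ 204 (mod 301).
Squaring chain: 204 → 78; never reaches −1, so base 2 is a Miller–Rabin witness that 301 is composite.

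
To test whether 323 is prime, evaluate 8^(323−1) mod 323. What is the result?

30

8^1 ≡ 8 (mod 323)
8^2 ≡ 8^2 = 64 ≡ 64 (mod 323)
8^4 ≡ 64^2 = 4096 ≡ 220 (mod 323)
8^8 ≡ 220^2 = 48400 ≡ 273 (mod 323)
8^16 ≡ 273^2 = 74529 ≡ 239 (mod 323)
8^32 ≡ 239^2 = 57121 ≡ 273 (mod 323)
8^64 ≡ 273^2 = 74529 ≡ 239 (mod 323)
8^128 ≡ 239^2 = 57121 ≡ 273 (mod 323)
8^256 ≡ 273^2 = 74529 ≡ 239 (mod 323)
322 = 256 + 64 + 2 in binary powers of 2.
So 8^322 ≡ 239 · 239 · 64 ≡ 30 (mod 323).
Since 30 ≠ 1, base 8 is a Fermat witness: 323 is composite.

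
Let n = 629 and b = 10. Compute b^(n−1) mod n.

10^1 ≡ 10 (mod 629)
10^2 ≡ 10^2 = 100 ≡ 100 (mod 629)
10^4 ≡ 100^2 = 10000 ≡ 565 (mod 629)
10^8 ≡ 565^2 = 319225 ≡ 322 (mod 629)
10^16 ≡ 322^2 = 103684 ≡ 528 (mod 629)
10^32 ≡ 528^2 = 278784 ≡ 137 (mod 629)
10^64 ≡ 137^2 = 18769 ≡ 528 (mod 629)
10^128 ≡ 528^2 = 278784 ≡ 137 (mod 629)
10^256 ≡ 137^2 = 18769 ≡ 528 (mod 629)
10^512 ≡ 528^2 = 278784 ≡ 137 (mod 629)
628 = 512 + 64 + 32 + 16 + 4 in binary powers of 2.
So 10^628 ≡ 137 · 528 · 137 · 528 · 565 ≡ 565 (mod 629).
Since 565 ≠ 1, base 10 is a Fermat witness: 629 is composite.

565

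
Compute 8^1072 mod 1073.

803

8^1 ≡ 8 (mod 1073)
8^2 ≡ 8^2 = 64 ≡ 64 (mod 1073)
8^4 ≡ 64^2 = 4096 ≡ 877 (mod 1073)
8^8 ≡ 877^2 = 769129 ≡ 861 (mod 1073)
8^16 ≡ 861^2 = 741321 ≡ 951 (mod 1073)
8^32 ≡ 951^2 = 904401 ≡ 935 (mod 1073)
8^64 ≡ 935^2 = 874225 ≡ 803 (mod 1073)
8^128 ≡ 803^2 = 644809 ≡ 1009 (mod 1073)
8^256 ≡ 1009^2 = 1018081 ≡ 877 (mod 1073)
8^512 ≡ 877^2 = 769129 ≡ 861 (mod 1073)
8^1024 ≡ 861^2 = 741321 ≡ 951 (mod 1073)
1072 = 1024 + 32 + 16 in binary powers of 2.
So 8^1072 ≡ 951 · 935 · 951 ≡ 803 (mod 1073).
Since 803 ≠ 1, base 8 is a Fermat witness: 1073 is composite.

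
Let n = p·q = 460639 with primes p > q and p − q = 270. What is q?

557

Since p = q + 270, we have 460639 = q(q + 270), so q² + 270q − 460639 = 0.
Discriminant: 270² + 4·460639 = 72900 + 1842556 = 1915456; √1915456 = 1384.
q = (−270 + 1384)/2 = 557, and p = q + 270 = 827.
Check: 557 · 827 = 460639.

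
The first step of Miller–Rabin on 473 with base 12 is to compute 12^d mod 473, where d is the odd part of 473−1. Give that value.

331

473 − 1 = 472 = 2^3 · 59, so d = 59.
12^1 ≡ 12 (mod 473)
12^2 ≡ 12^2 = 144 ≡ 144 (mod 473)
12^4 ≡ 144^2 = 20736 ≡ 397 (mod 473)
12^8 ≡ 397^2 = 157609 ≡ 100 (mod 473)
12^16 ≡ 100^2 = 10000 ≡ 67 (mod 473)
12^32 ≡ 67^2 = 4489 ≡ 232 (mod 473)
59 = 32 + 16 + 8 + 2 + 1 in binary powers of 2.
So 12^59 ≡ 232 · 67 · 100 · 144 · 12 ≡ 331 (mod 473).
Squaring chain: 331 → 298 → 353; never reaches −1, so base 12 is a Miller–Rabin witness that 473 is composite.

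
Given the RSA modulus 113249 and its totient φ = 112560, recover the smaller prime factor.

φ(n) = (p−1)(q−1) = n − (p+q) + 1, so p + q = 113249 − 112560 + 1 = 690.
p and q are the roots of t² − 690t + 113249 = 0.
Discriminant: 690² − 4·113249 = 476100 − 452996 = 23104; √23104 = 152.
q = (690 − 152)/2 = 269, p = (690 + 152)/2 = 421.
Check: 269 · 421 = 113249.

269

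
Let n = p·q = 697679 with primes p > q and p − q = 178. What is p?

929

Since p = q + 178, we have 697679 = q(q + 178), so q² + 178q − 697679 = 0.
Discriminant: 178² + 4·697679 = 31684 + 2790716 = 2822400; √2822400 = 1680.
q = (−178 + 1680)/2 = 751, and p = q + 178 = 929.
Check: 751 · 929 = 697679.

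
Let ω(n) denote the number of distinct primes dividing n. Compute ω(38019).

4

38019 = 3 · 12673
12673 = 19 · 667
667 = 23 · 29
38019 = 3 · 19 · 23 · 29, which has 4 distinct prime factors.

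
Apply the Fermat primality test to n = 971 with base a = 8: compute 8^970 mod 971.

1

8^1 ≡ 8 (mod 971)
8^2 ≡ 8^2 = 64 ≡ 64 (mod 971)
8^4 ≡ 64^2 = 4096 ≡ 212 (mod 971)
8^8 ≡ 212^2 = 44944 ≡ 278 (mod 971)
8^16 ≡ 278^2 = 77284 ≡ 575 (mod 971)
8^32 ≡ 575^2 = 330625 ≡ 485 (mod 971)
8^64 ≡ 485^2 = 235225 ≡ 243 (mod 971)
8^128 ≡ 243^2 = 59049 ≡ 789 (mod 971)
8^256 ≡ 789^2 = 622521 ≡ 110 (mod 971)
8^512 ≡ 110^2 = 12100 ≡ 448 (mod 971)
970 = 512 + 256 + 128 + 64 + 8 + 2 in binary powers of 2.
So 8^970 ≡ 448 · 110 · 789 · 243 · 278 · 64 ≡ 1 (mod 971).
Since the result is 1, base 8 gives no evidence that 971 is composite.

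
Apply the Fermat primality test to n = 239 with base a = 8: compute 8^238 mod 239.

8^1 ≡ 8 (mod 239)
8^2 ≡ 8^2 = 64 ≡ 64 (mod 239)
8^4 ≡ 64^2 = 4096 ≡ 33 (mod 239)
8^8 ≡ 33^2 = 1089 ≡ 133 (mod 239)
8^16 ≡ 133^2 = 17689 ≡ 3 (mod 239)
8^32 ≡ 3^2 = 9 ≡ 9 (mod 239)
8^64 ≡ 9^2 = 81 ≡ 81 (mod 239)
8^128 ≡ 81^2 = 6561 ≡ 108 (mod 239)
238 = 128 + 64 + 32 + 8 + 4 + 2 in binary powers of 2.
So 8^238 ≡ 108 · 81 · 9 · 133 · 33 · 64 ≡ 1 (mod 239).
Since the result is 1, base 8 gives no evidence that 239 is composite.

1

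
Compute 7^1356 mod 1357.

7^1 ≡ 7 (mod 1357)
7^2 ≡ 7^2 = 49 ≡ 49 (mod 1357)
7^4 ≡ 49^2 = 2401 ≡ 1044 (mod 1357)
7^8 ≡ 1044^2 = 1089936 ≡ 265 (mod 1357)
7^16 ≡ 265^2 = 70225 ≡ 1018 (mod 1357)
7^32 ≡ 1018^2 = 1036324 ≡ 933 (mod 1357)
7^64 ≡ 933^2 = 870489 ≡ 652 (mod 1357)
7^128 ≡ 652^2 = 425104 ≡ 363 (mod 1357)
7^256 ≡ 363^2 = 131769 ≡ 140 (mod 1357)
7^512 ≡ 140^2 = 19600 ≡ 602 (mod 1357)
7^1024 ≡ 602^2 = 362404 ≡ 85 (mod 1357)
1356 = 1024 + 256 + 64 + 8 + 4 in binary powers of 2.
So 7^1356 ≡ 85 · 140 · 652 · 265 · 1044 ≡ 163 (mod 1357).
Since 163 ≠ 1, base 7 is a Fermat witness: 1357 is composite.

163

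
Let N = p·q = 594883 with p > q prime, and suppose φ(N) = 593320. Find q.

653

φ(n) = (p−1)(q−1) = n − (p+q) + 1, so p + q = 594883 − 593320 + 1 = 1564.
p and q are the roots of t² − 1564t + 594883 = 0.
Discriminant: 1564² − 4·594883 = 2446096 − 2379532 = 66564; √66564 = 258.
q = (1564 − 258)/2 = 653, p = (1564 + 258)/2 = 911.
Check: 653 · 911 = 594883.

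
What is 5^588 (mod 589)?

125

5^1 ≡ 5 (mod 589)
5^2 ≡ 5^2 = 25 ≡ 25 (mod 589)
5^4 ≡ 25^2 = 625 ≡ 36 (mod 589)
5^8 ≡ 36^2 = 1296 ≡ 118 (mod 589)
5^16 ≡ 118^2 = 13924 ≡ 377 (mod 589)
5^32 ≡ 377^2 = 142129 ≡ 180 (mod 589)
5^64 ≡ 180^2 = 32400 ≡ 5 (mod 589)
5^128 ≡ 5^2 = 25 ≡ 25 (mod 589)
5^256 ≡ 25^2 = 625 ≡ 36 (mod 589)
5^512 ≡ 36^2 = 1296 ≡ 118 (mod 589)
588 = 512 + 64 + 8 + 4 in binary powers of 2.
So 5^588 ≡ 118 · 5 · 118 · 36 ≡ 125 (mod 589).
Since 125 ≠ 1, base 5 is a Fermat witness: 589 is composite.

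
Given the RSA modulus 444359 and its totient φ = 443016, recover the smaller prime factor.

φ(n) = (p−1)(q−1) = n − (p+q) + 1, so p + q = 444359 − 443016 + 1 = 1344.
p and q are the roots of t² − 1344t + 444359 = 0.
Discriminant: 1344² − 4·444359 = 1806336 − 1777436 = 28900; √28900 = 170.
q = (1344 − 170)/2 = 587, p = (1344 + 170)/2 = 757.
Check: 587 · 757 = 444359.

587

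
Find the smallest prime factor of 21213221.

97

21213221 is odd.
Digit sum 14, not divisible by 3.
Ends in 1: not divisible by 5.
7: 21213221 = 7·3030460 + 1
11: 21213221 = 11·1928474 + 7
13: 21213221 = 13·1631786 + 3
17: 21213221 = 17·1247836 + 9
19: 21213221 = 19·1116485 + 6
23: 21213221 = 23·922313 + 22
29: 21213221 = 29·731490 + 11
31: 21213221 = 31·684297 + 14
37: 21213221 = 37·573330 + 11
41: 21213221 = 41·517395 + 26
43: 21213221 = 43·493330 + 31
47: 21213221 = 47·451345 + 6
53: 21213221 = 53·400249 + 24
59: 21213221 = 59·359546 + 7
61: 21213221 = 61·347757 + 44
67: 21213221 = 67·316615 + 16
71: 21213221 = 71·298777 + 54
73: 21213221 = 73·290592 + 5
79: 21213221 = 79·268521 + 62
83: 21213221 = 83·255580 + 81
89: 21213221 = 89·238350 + 71
97: 21213221 = 97·218693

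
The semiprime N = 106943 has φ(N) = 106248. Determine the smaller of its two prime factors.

φ(n) = (p−1)(q−1) = n − (p+q) + 1, so p + q = 106943 − 106248 + 1 = 696.
p and q are the roots of t² − 696t + 106943 = 0.
Discriminant: 696² − 4·106943 = 484416 − 427772 = 56644; √56644 = 238.
q = (696 − 238)/2 = 229, p = (696 + 238)/2 = 467.
Check: 229 · 467 = 106943.

229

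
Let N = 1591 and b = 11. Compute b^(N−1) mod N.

1000

11^1 ≡ 11 (mod 1591)
11^2 ≡ 11^2 = 121 ≡ 121 (mod 1591)
11^4 ≡ 121^2 = 14641 ≡ 322 (mod 1591)
11^8 ≡ 322^2 = 103684 ≡ 269 (mod 1591)
11^16 ≡ 269^2 = 72361 ≡ 766 (mod 1591)
11^32 ≡ 766^2 = 586756 ≡ 1268 (mod 1591)
11^64 ≡ 1268^2 = 1607824 ≡ 914 (mod 1591)
11^128 ≡ 914^2 = 835396 ≡ 121 (mod 1591)
11^256 ≡ 121^2 = 14641 ≡ 322 (mod 1591)
11^512 ≡ 322^2 = 103684 ≡ 269 (mod 1591)
11^1024 ≡ 269^2 = 72361 ≡ 766 (mod 1591)
1590 = 1024 + 512 + 32 + 16 + 4 + 2 in binary powers of 2.
So 11^1590 ≡ 766 · 269 · 1268 · 766 · 322 · 121 ≡ 1000 (mod 1591).
Since 1000 ≠ 1, base 11 is a Fermat witness: 1591 is composite.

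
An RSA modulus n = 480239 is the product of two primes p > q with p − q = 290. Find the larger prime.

Since p = q + 290, we have 480239 = q(q + 290), so q² + 290q − 480239 = 0.
Discriminant: 290² + 4·480239 = 84100 + 1920956 = 2005056; √2005056 = 1416.
q = (−290 + 1416)/2 = 563, and p = q + 290 = 853.
Check: 563 · 853 = 480239.

853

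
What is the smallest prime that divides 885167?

29

885167 is odd.
Digit sum 35, not divisible by 3.
Ends in 7: not divisible by 5.
7: 885167 = 7·126452 + 3
11: 885167 = 11·80469 + 8
13: 885167 = 13·68089 + 10
17: 885167 = 17·52068 + 11
19: 885167 = 19·46587 + 14
23: 885167 = 23·38485 + 12
29: 885167 = 29·30523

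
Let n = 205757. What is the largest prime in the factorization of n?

205757 = 37 · 5561
5561 = 67 · 83
83 is prime.
So 205757 = 37 · 67 · 83; the largest prime factor is 83.

83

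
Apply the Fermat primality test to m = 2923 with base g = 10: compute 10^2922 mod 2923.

10^1 ≡ 10 (mod 2923)
10^2 ≡ 10^2 = 100 ≡ 100 (mod 2923)
10^4 ≡ 100^2 = 10000 ≡ 1231 (mod 2923)
10^8 ≡ 1231^2 = 1515361 ≡ 1247 (mod 2923)
10^16 ≡ 1247^2 = 1555009 ≡ 2896 (mod 2923)
10^32 ≡ 2896^2 = 8386816 ≡ 729 (mod 2923)
10^64 ≡ 729^2 = 531441 ≡ 2378 (mod 2923)
10^128 ≡ 2378^2 = 5654884 ≡ 1802 (mod 2923)
10^256 ≡ 1802^2 = 3247204 ≡ 2674 (mod 2923)
10^512 ≡ 2674^2 = 7150276 ≡ 618 (mod 2923)
10^1024 ≡ 618^2 = 381924 ≡ 1934 (mod 2923)
10^2048 ≡ 1934^2 = 3740356 ≡ 1839 (mod 2923)
2922 = 2048 + 512 + 256 + 64 + 32 + 8 + 2 in binary powers of 2.
So 10^2922 ≡ 1839 · 618 · 2674 · 2378 · 729 · 1247 · 100 ≡ 38 (mod 2923).
Since 38 ≠ 1, base 10 is a Fermat witness: 2923 is composite.

38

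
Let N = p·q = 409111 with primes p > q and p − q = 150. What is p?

Since p = q + 150, we have 409111 = q(q + 150), so q² + 150q − 409111 = 0.
Discriminant: 150² + 4·409111 = 22500 + 1636444 = 1658944; √1658944 = 1288.
q = (−150 + 1288)/2 = 569, and p = q + 150 = 719.
Check: 569 · 719 = 409111.

719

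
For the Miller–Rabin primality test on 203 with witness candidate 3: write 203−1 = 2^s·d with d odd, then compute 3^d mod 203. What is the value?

203 − 1 = 202 = 2^1 · 101, so d = 101.
3^1 ≡ 3 (mod 203)
3^2 ≡ 3^2 = 9 ≡ 9 (mod 203)
3^4 ≡ 9^2 = 81 ≡ 81 (mod 203)
3^8 ≡ 81^2 = 6561 ≡ 65 (mod 203)
3^16 ≡ 65^2 = 4225 ≡ 165 (mod 203)
3^32 ≡ 165^2 = 27225 ≡ 23 (mod 203)
3^64 ≡ 23^2 = 529 ≡ 123 (mod 203)
101 = 64 + 32 + 4 + 1 in binary powers of 2.
So 3^101 ≡ 123 · 23 · 81 · 3 ≡ 89 (mod 203).
Squaring chain: 89; never reaches −1, so base 3 is a Miller–Rabin witness that 203 is composite.

89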